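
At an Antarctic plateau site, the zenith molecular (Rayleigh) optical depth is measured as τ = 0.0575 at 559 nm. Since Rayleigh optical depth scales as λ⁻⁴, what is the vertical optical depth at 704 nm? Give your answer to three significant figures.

0.0229

τ(704 nm) = τ(559 nm) × (559/704)⁴ = 0.0575 × (0.7940)⁴ = 0.0575 × 0.3975 = 0.0229.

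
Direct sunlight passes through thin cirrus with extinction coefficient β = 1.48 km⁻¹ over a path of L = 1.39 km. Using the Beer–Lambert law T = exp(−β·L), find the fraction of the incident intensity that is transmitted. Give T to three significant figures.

0.128

τ = β·L = 1.48 × 1.39 = 2.0572.
T = exp(−2.0572) = 0.1278.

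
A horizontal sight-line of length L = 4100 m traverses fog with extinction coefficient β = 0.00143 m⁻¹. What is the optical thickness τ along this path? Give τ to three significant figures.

5.86

τ = β·L = 0.00143 × 4100 = 5.8630.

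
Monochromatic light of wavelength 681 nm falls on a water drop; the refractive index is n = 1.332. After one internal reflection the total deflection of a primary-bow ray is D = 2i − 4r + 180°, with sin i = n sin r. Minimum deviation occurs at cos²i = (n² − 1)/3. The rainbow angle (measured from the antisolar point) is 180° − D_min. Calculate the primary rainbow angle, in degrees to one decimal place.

42.2°

cos²i = (1.77422 − 1)/3 = 0.25807; i = arccos(0.50801) = 59.469°.
sin r = sin 59.469°/1.332 = 0.64666; r = 40.290°.
D_min = 2·59.469° − 4·40.290° + 180° = 137.776°.
Rainbow angle = 180° − D_min = 42.224°.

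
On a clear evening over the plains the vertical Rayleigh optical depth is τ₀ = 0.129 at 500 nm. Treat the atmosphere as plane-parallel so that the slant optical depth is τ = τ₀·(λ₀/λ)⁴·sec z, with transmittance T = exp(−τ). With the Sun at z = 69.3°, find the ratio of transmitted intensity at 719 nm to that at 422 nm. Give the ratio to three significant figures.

1.88

Airmass: sec 69.3° = 2.8291.
τ(719 nm) = 0.129 × (500/719)⁴ × 2.8291 = 0.129 × 0.2339 × 2.8291 = 0.0853.
τ(422 nm) = 0.129 × (500/422)⁴ × 2.8291 = 0.129 × 1.9707 × 2.8291 = 0.7192.
T(719)/T(422) = exp(τ_B − τ_A) = exp(0.6339) = 1.8849.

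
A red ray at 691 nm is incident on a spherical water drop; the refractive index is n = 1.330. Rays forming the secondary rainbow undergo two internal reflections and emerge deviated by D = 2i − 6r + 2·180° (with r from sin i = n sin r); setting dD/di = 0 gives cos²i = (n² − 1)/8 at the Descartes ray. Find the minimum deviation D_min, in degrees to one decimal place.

230.1°

cos²i = (1.76890 − 1)/8 = 0.09611; i = arccos(0.31002) = 71.940°.
sin r = sin 71.940°/1.330 = 0.71483; r = 45.630°.
D_min = 2·71.940° − 6·45.630° + 360° = 230.101°.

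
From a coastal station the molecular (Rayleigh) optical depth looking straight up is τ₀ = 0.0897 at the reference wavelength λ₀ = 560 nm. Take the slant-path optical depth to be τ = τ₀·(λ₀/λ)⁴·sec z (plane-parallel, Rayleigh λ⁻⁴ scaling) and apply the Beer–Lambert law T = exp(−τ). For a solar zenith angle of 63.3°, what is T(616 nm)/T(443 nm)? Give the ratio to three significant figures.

1.45

Airmass: sec 63.3° = 2.2256.
τ(616 nm) = 0.0897 × (560/616)⁴ × 2.2256 = 0.0897 × 0.6830 × 2.2256 = 0.1364.
τ(443 nm) = 0.0897 × (560/443)⁴ × 2.2256 = 0.0897 × 2.5535 × 2.2256 = 0.5098.
T(616)/T(443) = exp(τ_B − τ_A) = exp(0.3734) = 1.4527.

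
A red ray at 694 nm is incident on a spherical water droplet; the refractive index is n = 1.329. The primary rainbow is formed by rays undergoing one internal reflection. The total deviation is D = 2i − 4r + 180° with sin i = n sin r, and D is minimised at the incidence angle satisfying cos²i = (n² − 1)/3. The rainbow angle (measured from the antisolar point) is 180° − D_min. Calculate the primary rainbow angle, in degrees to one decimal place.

42.7°

cos²i = (1.76624 − 1)/3 = 0.25541; i = arccos(0.50538) = 59.643°.
sin r = sin 59.643°/1.329 = 0.64928; r = 40.487°.
D_min = 2·59.643° − 4·40.487° + 180° = 137.337°.
Rainbow angle = 180° − D_min = 42.663°.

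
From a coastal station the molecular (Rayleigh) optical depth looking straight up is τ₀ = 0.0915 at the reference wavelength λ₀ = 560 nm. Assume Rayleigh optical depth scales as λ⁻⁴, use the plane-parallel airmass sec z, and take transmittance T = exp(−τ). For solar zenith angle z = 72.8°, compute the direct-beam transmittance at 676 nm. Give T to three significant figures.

sec 72.8° = 3.3817.
τ = 0.0915 × (560/676)⁴ × 3.3817 = 0.0915 × 0.4709 × 3.3817 = 0.1457.
T = exp(−0.1457) = 0.8644.

0.864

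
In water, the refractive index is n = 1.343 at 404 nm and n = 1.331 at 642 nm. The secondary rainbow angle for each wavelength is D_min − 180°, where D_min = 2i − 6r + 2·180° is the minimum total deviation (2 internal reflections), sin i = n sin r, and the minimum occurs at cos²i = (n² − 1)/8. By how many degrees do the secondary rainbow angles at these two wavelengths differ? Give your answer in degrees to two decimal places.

At 404 nm (n = 1.343): cos²i = 0.10046 → i = 71.522°, r = 44.928°, D_min = 233.478°, rainbow angle = 53.478°.
At 642 nm (n = 1.331): cos²i = 0.09645 → i = 71.907°, r = 45.575°, D_min = 230.365°, rainbow angle = 50.365°.
Angular width = |53.478° − 50.365°| = 3.113°.

3.11°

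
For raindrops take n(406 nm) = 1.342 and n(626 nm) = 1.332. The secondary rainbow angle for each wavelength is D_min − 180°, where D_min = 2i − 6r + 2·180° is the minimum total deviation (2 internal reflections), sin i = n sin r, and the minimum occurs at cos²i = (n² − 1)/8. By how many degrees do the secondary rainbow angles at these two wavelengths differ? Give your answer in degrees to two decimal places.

At 406 nm (n = 1.342): cos²i = 0.10012 → i = 71.554°, r = 44.981°, D_min = 233.222°, rainbow angle = 53.222°.
At 626 nm (n = 1.332): cos²i = 0.09678 → i = 71.875°, r = 45.520°, D_min = 230.628°, rainbow angle = 50.628°.
Angular width = |53.222° − 50.628°| = 2.594°.

2.59°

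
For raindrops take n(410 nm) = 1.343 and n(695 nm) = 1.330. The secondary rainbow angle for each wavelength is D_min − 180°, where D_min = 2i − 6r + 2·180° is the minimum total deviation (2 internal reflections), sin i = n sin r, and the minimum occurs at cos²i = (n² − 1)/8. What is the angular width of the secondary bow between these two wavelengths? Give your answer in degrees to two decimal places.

3.38°

At 410 nm (n = 1.343): cos²i = 0.10046 → i = 71.522°, r = 44.928°, D_min = 233.478°, rainbow angle = 53.478°.
At 695 nm (n = 1.330): cos²i = 0.09611 → i = 71.940°, r = 45.630°, D_min = 230.101°, rainbow angle = 50.101°.
Angular width = |53.478° − 50.101°| = 3.377°.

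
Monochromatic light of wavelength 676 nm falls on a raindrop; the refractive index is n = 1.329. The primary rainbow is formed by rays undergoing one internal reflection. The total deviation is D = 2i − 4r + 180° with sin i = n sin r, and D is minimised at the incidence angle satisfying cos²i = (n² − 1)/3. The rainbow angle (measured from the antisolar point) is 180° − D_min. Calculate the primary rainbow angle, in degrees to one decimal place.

cos²i = (1.76624 − 1)/3 = 0.25541; i = arccos(0.50538) = 59.643°.
sin r = sin 59.643°/1.329 = 0.64928; r = 40.487°.
D_min = 2·59.643° − 4·40.487° + 180° = 137.337°.
Rainbow angle = 180° − D_min = 42.663°.

42.7°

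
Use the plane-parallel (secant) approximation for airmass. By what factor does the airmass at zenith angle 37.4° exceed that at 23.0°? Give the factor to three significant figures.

1.16

X(37.4°)/X(23.0°) = sec 37.4° / sec 23.0° = cos 23.0° / cos 37.4° = 0.9205/0.7944 = 1.1587.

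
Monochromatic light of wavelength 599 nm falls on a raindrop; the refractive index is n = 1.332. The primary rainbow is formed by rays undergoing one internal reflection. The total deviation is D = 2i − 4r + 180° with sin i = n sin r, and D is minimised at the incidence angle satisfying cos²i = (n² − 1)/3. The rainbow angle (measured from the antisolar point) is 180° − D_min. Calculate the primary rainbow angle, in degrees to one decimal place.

cos²i = (1.77422 − 1)/3 = 0.25807; i = arccos(0.50801) = 59.469°.
sin r = sin 59.469°/1.332 = 0.64666; r = 40.290°.
D_min = 2·59.469° − 4·40.290° + 180° = 137.776°.
Rainbow angle = 180° − D_min = 42.224°.

42.2°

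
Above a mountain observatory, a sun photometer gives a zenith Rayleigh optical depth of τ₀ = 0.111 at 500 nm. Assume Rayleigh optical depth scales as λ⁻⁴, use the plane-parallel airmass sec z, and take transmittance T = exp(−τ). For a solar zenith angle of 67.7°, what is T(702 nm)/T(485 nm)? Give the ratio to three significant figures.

1.29

Airmass: sec 67.7° = 2.6354.
τ(702 nm) = 0.111 × (500/702)⁴ × 2.6354 = 0.111 × 0.2574 × 2.6354 = 0.0753.
τ(485 nm) = 0.111 × (500/485)⁴ × 2.6354 = 0.111 × 1.1296 × 2.6354 = 0.3304.
T(702)/T(485) = exp(τ_B − τ_A) = exp(0.2551) = 1.2906.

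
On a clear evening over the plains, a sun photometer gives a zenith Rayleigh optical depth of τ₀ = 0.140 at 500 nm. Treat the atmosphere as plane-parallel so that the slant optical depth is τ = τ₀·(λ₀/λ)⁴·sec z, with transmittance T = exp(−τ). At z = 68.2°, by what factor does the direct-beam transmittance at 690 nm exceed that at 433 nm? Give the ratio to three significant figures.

1.76

Airmass: sec 68.2° = 2.6927.
τ(690 nm) = 0.140 × (500/690)⁴ × 2.6927 = 0.140 × 0.2757 × 2.6927 = 0.1039.
τ(433 nm) = 0.140 × (500/433)⁴ × 2.6927 = 0.140 × 1.7780 × 2.6927 = 0.6703.
T(690)/T(433) = exp(τ_B − τ_A) = exp(0.5663) = 1.7618.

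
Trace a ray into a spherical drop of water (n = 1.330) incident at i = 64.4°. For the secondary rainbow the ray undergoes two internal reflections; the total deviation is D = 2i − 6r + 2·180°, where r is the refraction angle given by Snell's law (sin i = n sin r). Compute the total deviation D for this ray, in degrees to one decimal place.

sin r = sin 64.4° / 1.330 = 0.9018/1.330 = 0.6781; r = 42.69°.
D = 2·64.4° − 6·42.69° + 2·180° = 128.80° − 256.16° + 360° = 232.64°.

232.6°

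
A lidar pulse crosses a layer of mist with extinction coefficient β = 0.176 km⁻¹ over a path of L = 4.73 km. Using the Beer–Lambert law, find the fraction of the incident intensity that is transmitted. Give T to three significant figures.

τ = β·L = 0.176 × 4.73 = 0.8325.
T = exp(−0.8325) = 0.4350.

0.435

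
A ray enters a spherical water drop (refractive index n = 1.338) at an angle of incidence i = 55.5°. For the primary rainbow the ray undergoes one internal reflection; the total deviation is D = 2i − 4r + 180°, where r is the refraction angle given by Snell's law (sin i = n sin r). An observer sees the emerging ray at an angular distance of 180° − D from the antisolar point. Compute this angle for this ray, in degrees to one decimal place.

sin r = sin 55.5° / 1.338 = 0.8241/1.338 = 0.6159; r = 38.02°.
D = 2·55.5° − 4·38.02° + 180° = 111.00° − 152.08° + 180° = 138.92°.
Angle from antisolar point = 180° − D = 41.08°.

41.1°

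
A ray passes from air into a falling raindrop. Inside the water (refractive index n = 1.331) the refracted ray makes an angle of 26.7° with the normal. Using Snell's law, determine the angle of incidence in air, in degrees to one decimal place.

36.7°

Snell: sin θ_i = n · sin θ_r = 1.331 × sin 26.7° = 1.331 × 0.4493 = 0.5980.
θ_i = arcsin(0.5980) = 36.73°.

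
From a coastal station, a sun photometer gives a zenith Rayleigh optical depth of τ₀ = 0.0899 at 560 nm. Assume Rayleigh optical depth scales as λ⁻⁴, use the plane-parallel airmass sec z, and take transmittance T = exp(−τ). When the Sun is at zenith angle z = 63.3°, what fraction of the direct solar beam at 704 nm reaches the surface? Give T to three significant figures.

sec 63.3° = 2.2256.
τ = 0.0899 × (560/704)⁴ × 2.2256 = 0.0899 × 0.4004 × 2.2256 = 0.0801.
T = exp(−0.0801) = 0.9230.

0.923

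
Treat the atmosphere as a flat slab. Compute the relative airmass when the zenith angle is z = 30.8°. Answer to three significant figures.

X = sec z = 1/cos 30.8° = 1/0.8590 = 1.1642.

1.16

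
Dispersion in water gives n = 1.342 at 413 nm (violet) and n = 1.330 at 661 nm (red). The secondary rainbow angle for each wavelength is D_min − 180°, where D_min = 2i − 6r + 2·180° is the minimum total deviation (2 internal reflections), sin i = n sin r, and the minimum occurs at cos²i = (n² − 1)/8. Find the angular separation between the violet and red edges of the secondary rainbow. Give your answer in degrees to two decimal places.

3.12°

At 413 nm (n = 1.342): cos²i = 0.10012 → i = 71.554°, r = 44.981°, D_min = 233.222°, rainbow angle = 53.222°.
At 661 nm (n = 1.330): cos²i = 0.09611 → i = 71.940°, r = 45.630°, D_min = 230.101°, rainbow angle = 50.101°.
Angular width = |53.222° − 50.101°| = 3.121°.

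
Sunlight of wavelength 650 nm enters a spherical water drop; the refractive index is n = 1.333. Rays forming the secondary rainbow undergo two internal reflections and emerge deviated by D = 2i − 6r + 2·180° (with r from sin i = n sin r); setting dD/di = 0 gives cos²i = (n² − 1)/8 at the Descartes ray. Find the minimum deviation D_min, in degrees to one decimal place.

230.9°

cos²i = (1.77689 − 1)/8 = 0.09711; i = arccos(0.31163) = 71.843°.
sin r = sin 71.843°/1.333 = 0.71283; r = 45.466°.
D_min = 2·71.843° − 6·45.466° + 360° = 230.891°.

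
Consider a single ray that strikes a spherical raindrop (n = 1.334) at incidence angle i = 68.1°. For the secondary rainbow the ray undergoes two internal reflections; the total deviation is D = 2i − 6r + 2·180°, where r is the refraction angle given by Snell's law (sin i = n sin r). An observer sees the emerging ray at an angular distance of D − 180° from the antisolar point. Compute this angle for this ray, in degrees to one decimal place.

51.8°

sin r = sin 68.1° / 1.334 = 0.9278/1.334 = 0.6955; r = 44.07°.
D = 2·68.1° − 6·44.07° + 2·180° = 136.20° − 264.42° + 360° = 231.78°.
Angle from antisolar point = D − 180° = 51.78°.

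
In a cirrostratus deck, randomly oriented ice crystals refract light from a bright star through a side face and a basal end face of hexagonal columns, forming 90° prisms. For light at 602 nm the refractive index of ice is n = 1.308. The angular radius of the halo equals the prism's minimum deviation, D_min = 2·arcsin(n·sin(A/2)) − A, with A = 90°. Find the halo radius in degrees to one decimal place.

n·sin(A/2) = 1.308 × sin 45° = 1.308 × 0.7071 = 0.9249.
D_min = 2·arcsin(0.9249) − 90° = 2 × 67.653° − 90° = 45.305°.

45.3°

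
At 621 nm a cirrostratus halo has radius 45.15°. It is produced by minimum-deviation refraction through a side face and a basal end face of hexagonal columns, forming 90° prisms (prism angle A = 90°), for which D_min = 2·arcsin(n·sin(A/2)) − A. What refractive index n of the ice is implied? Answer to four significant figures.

1.307

Rearranging: n = sin((D_min + A)/2) / sin(A/2).
(D_min + A)/2 = (45.15° + 90°)/2 = 67.575°.
n = sin 67.575° / sin 45° = 0.9244 / 0.7071 = 1.3073.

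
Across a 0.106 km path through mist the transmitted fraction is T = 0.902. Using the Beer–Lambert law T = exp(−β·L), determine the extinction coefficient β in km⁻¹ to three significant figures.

Beer–Lambert: T = exp(−βL) ⇒ β = −ln(T)/L = −ln(0.902)/0.106 = 0.1031/0.106 = 0.973 km⁻¹.

0.973 km⁻¹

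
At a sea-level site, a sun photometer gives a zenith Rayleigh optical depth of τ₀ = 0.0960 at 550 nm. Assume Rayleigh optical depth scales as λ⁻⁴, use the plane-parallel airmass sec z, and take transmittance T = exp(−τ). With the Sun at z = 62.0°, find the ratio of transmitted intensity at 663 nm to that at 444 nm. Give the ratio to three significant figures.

1.47

Airmass: sec 62.0° = 2.1301.
τ(663 nm) = 0.0960 × (550/663)⁴ × 2.1301 = 0.0960 × 0.4736 × 2.1301 = 0.0968.
τ(444 nm) = 0.0960 × (550/444)⁴ × 2.1301 = 0.0960 × 2.3546 × 2.1301 = 0.4815.
T(663)/T(444) = exp(τ_B − τ_A) = exp(0.3846) = 1.4691.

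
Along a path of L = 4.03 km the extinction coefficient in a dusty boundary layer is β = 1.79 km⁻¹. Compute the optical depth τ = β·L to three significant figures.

τ = β·L = 1.79 × 4.03 = 7.2137.

7.21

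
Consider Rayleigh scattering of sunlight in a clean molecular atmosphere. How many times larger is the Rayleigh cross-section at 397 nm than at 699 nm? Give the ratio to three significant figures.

9.61

Rayleigh scattering ∝ λ⁻⁴, so the ratio of coefficients is the inverse fourth power of the wavelength ratio.
σ(397)/σ(699) = (699/397)⁴ = (1.7607)⁴ = 9.611.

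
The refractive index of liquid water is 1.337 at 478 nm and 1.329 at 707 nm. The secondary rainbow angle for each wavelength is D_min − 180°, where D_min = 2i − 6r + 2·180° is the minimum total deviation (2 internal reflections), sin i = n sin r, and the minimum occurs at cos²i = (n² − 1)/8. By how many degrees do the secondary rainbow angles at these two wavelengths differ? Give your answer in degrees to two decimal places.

2.10°

At 478 nm (n = 1.337): cos²i = 0.09845 → i = 71.714°, r = 45.249°, D_min = 231.934°, rainbow angle = 51.934°.
At 707 nm (n = 1.329): cos²i = 0.09578 → i = 71.972°, r = 45.685°, D_min = 229.837°, rainbow angle = 49.837°.
Angular width = |51.934° − 49.837°| = 2.097°.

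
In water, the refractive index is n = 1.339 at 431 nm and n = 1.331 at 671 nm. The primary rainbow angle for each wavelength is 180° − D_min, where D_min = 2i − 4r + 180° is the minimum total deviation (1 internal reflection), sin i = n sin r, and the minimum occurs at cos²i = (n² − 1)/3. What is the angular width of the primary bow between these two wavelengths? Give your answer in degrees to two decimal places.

1.16°

At 431 nm (n = 1.339): cos²i = 0.26431 → i = 59.062°, r = 39.834°, D_min = 138.786°, rainbow angle = 41.214°.
At 671 nm (n = 1.331): cos²i = 0.25719 → i = 59.527°, r = 40.356°, D_min = 137.630°, rainbow angle = 42.370°.
Angular width = |41.214° − 42.370°| = 1.156°.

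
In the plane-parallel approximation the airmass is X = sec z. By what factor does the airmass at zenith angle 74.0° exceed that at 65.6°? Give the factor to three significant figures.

1.50

X(74.0°)/X(65.6°) = sec 74.0° / sec 65.6° = cos 65.6° / cos 74.0° = 0.4131/0.2756 = 1.4987.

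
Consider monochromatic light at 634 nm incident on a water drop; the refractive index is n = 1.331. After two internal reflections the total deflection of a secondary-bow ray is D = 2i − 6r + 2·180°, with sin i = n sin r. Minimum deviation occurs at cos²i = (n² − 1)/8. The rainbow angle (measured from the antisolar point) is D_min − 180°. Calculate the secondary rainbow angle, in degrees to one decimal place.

cos²i = (1.77156 − 1)/8 = 0.09645; i = arccos(0.31056) = 71.907°.
sin r = sin 71.907°/1.331 = 0.71417; r = 45.575°.
D_min = 2·71.907° − 6·45.575° + 360° = 230.365°.
Rainbow angle = D_min − 180° = 50.365°.

50.4°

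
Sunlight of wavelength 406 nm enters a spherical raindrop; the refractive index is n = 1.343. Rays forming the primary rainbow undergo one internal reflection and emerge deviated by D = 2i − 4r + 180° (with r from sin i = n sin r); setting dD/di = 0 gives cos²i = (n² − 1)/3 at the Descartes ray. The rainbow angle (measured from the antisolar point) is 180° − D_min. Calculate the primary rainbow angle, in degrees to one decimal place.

40.6°

cos²i = (1.80365 − 1)/3 = 0.26788; i = arccos(0.51757) = 58.830°.
sin r = sin 58.830°/1.343 = 0.63711; r = 39.577°.
D_min = 2·58.830° − 4·39.577° + 180° = 139.354°.
Rainbow angle = 180° − D_min = 40.646°.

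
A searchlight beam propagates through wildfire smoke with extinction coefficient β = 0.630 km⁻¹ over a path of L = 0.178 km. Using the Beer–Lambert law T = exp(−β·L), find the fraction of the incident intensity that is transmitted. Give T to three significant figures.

0.894

τ = β·L = 0.630 × 0.178 = 0.1121.
T = exp(−0.1121) = 0.8939.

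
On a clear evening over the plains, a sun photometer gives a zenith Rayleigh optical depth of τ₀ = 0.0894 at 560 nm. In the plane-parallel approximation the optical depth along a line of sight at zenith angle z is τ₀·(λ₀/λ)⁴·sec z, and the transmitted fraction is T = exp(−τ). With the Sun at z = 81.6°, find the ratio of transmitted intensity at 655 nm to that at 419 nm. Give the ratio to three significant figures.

Airmass: sec 81.6° = 6.8454.
τ(655 nm) = 0.0894 × (560/655)⁴ × 6.8454 = 0.0894 × 0.5343 × 6.8454 = 0.3270.
τ(419 nm) = 0.0894 × (560/419)⁴ × 6.8454 = 0.0894 × 3.1908 × 6.8454 = 1.9527.
T(655)/T(419) = exp(τ_B − τ_A) = exp(1.6257) = 5.0820.

5.08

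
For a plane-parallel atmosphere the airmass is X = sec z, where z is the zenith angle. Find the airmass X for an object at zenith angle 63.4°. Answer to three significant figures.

2.23

X = sec z = 1/cos 63.4° = 1/0.4478 = 2.2333.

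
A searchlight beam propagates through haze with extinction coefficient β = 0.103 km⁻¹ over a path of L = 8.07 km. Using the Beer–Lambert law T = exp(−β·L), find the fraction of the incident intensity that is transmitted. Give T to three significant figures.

τ = β·L = 0.103 × 8.07 = 0.8312.
T = exp(−0.8312) = 0.4355.

0.436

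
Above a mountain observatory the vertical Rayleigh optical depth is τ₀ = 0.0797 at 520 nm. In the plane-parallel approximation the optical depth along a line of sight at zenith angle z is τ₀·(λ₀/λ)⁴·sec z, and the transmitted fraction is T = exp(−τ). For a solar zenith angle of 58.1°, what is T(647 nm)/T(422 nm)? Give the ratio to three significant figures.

Airmass: sec 58.1° = 1.8924.
τ(647 nm) = 0.0797 × (520/647)⁴ × 1.8924 = 0.0797 × 0.4172 × 1.8924 = 0.0629.
τ(422 nm) = 0.0797 × (520/422)⁴ × 1.8924 = 0.0797 × 2.3055 × 1.8924 = 0.3477.
T(647)/T(422) = exp(τ_B − τ_A) = exp(0.2848) = 1.3295.

1.33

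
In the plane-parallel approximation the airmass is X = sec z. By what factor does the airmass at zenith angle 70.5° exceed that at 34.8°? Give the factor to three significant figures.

2.46

X(70.5°)/X(34.8°) = sec 70.5° / sec 34.8° = cos 34.8° / cos 70.5° = 0.8211/0.3338 = 2.4600.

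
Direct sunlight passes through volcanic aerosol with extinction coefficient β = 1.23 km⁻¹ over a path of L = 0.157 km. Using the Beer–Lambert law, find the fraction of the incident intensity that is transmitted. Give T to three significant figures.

0.824

τ = β·L = 1.23 × 0.157 = 0.1931.
T = exp(−0.1931) = 0.8244.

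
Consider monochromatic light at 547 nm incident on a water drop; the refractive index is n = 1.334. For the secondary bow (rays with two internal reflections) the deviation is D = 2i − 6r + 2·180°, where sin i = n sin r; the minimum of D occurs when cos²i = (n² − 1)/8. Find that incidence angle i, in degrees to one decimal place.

cos²i = (1.334² − 1)/8 = (1.77956 − 1)/8 = 0.09744.
cos i = 0.31216, so i = 71.810°.

71.8°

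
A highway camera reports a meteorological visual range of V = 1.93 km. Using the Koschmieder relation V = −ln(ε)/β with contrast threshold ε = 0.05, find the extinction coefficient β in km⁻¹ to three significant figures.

β = −ln(0.05) / V = 2.996 / 1.93 = 1.5522 km⁻¹.

1.55 km⁻¹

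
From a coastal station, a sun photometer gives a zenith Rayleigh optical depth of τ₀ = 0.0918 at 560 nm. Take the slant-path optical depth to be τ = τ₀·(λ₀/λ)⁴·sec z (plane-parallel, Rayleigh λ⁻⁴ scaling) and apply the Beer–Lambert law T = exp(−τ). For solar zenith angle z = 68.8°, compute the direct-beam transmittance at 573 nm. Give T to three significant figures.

sec 68.8° = 2.7653.
τ = 0.0918 × (560/573)⁴ × 2.7653 = 0.0918 × 0.9123 × 2.7653 = 0.2316.
T = exp(−0.2316) = 0.7933.

0.793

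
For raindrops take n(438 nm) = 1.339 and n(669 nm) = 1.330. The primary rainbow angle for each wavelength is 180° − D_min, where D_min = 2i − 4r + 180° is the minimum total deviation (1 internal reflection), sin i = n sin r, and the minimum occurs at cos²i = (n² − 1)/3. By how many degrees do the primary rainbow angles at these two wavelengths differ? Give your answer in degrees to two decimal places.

At 438 nm (n = 1.339): cos²i = 0.26431 → i = 59.062°, r = 39.834°, D_min = 138.786°, rainbow angle = 41.214°.
At 669 nm (n = 1.330): cos²i = 0.25630 → i = 59.585°, r = 40.422°, D_min = 137.484°, rainbow angle = 42.516°.
Angular width = |41.214° − 42.516°| = 1.303°.

1.30°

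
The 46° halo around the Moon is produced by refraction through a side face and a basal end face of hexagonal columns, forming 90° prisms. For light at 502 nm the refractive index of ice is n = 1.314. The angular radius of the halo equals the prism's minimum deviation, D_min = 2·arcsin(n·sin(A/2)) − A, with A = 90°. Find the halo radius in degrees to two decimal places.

n·sin(A/2) = 1.314 × sin 45° = 1.314 × 0.7071 = 0.9291.
D_min = 2·arcsin(0.9291) − 90° = 2 × 68.301° − 90° = 46.602°.

46.60°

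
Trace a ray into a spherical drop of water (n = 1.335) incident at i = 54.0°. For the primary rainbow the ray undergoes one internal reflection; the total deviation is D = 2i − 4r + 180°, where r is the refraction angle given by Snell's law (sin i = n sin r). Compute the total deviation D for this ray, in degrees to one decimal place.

138.8°

sin r = sin 54.0° / 1.335 = 0.8090/1.335 = 0.6060; r = 37.30°.
D = 2·54.0° − 4·37.30° + 180° = 108.00° − 149.20° + 180° = 138.80°.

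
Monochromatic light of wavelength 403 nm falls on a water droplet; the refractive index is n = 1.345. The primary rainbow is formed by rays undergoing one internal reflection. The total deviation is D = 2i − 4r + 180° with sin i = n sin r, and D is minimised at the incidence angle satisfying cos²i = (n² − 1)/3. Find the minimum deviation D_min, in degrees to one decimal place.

139.6°

cos²i = (1.80902 − 1)/3 = 0.26967; i = arccos(0.51930) = 58.715°.
sin r = sin 58.715°/1.345 = 0.63538; r = 39.448°.
D_min = 2·58.715° − 4·39.448° + 180° = 139.635°.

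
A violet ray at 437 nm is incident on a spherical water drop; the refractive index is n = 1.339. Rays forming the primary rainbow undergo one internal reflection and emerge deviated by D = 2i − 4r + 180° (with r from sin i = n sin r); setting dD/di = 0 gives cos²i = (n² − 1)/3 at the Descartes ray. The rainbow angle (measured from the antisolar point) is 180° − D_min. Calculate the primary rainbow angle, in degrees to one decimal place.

41.2°

cos²i = (1.79292 − 1)/3 = 0.26431; i = arccos(0.51411) = 59.062°.
sin r = sin 59.062°/1.339 = 0.64057; r = 39.834°.
D_min = 2·59.062° − 4·39.834° + 180° = 138.786°.
Rainbow angle = 180° − D_min = 41.214°.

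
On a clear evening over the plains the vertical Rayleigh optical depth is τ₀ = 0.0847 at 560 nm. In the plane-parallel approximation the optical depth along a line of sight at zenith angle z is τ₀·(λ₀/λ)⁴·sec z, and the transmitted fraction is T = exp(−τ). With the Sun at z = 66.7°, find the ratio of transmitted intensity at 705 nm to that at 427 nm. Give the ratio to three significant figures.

Airmass: sec 66.7° = 2.5282.
τ(705 nm) = 0.0847 × (560/705)⁴ × 2.5282 = 0.0847 × 0.3981 × 2.5282 = 0.0852.
τ(427 nm) = 0.0847 × (560/427)⁴ × 2.5282 = 0.0847 × 2.9583 × 2.5282 = 0.6335.
T(705)/T(427) = exp(τ_B − τ_A) = exp(0.5482) = 1.7302.

1.73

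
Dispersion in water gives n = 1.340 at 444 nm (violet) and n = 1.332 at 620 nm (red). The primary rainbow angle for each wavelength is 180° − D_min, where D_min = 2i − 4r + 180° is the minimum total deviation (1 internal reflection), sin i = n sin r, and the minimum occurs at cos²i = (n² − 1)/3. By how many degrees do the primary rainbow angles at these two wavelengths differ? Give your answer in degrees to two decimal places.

1.15°

At 444 nm (n = 1.340): cos²i = 0.26520 → i = 59.004°, r = 39.770°, D_min = 138.929°, rainbow angle = 41.071°.
At 620 nm (n = 1.332): cos²i = 0.25807 → i = 59.469°, r = 40.290°, D_min = 137.776°, rainbow angle = 42.224°.
Angular width = |41.071° − 42.224°| = 1.153°.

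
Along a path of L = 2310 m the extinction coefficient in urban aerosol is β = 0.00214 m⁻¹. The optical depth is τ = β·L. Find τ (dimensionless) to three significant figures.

4.94

τ = β·L = 0.00214 × 2310 = 4.9434.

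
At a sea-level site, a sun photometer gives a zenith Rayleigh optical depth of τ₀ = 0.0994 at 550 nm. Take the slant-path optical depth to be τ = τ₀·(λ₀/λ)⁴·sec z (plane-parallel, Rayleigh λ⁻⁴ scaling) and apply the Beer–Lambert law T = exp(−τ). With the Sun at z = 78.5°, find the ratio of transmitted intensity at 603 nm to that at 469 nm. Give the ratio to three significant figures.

Airmass: sec 78.5° = 5.0159.
τ(603 nm) = 0.0994 × (550/603)⁴ × 5.0159 = 0.0994 × 0.6921 × 5.0159 = 0.3451.
τ(469 nm) = 0.0994 × (550/469)⁴ × 5.0159 = 0.0994 × 1.8913 × 5.0159 = 0.9430.
T(603)/T(469) = exp(τ_B − τ_A) = exp(0.5979) = 1.8183.

1.82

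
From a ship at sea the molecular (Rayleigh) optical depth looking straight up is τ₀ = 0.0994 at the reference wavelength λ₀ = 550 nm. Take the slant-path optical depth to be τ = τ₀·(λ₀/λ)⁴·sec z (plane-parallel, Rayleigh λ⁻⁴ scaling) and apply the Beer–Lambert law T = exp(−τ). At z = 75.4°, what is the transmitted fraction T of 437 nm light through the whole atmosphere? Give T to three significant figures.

0.372

sec 75.4° = 3.9672.
τ = 0.0994 × (550/437)⁴ × 3.9672 = 0.0994 × 2.5091 × 3.9672 = 0.9894.
T = exp(−0.9894) = 0.3718.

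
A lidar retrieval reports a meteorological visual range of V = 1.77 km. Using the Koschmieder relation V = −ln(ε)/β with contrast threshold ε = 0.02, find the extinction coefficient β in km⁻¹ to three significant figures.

β = −ln(0.02) / V = 3.912 / 1.77 = 2.2102 km⁻¹.

2.21 km⁻¹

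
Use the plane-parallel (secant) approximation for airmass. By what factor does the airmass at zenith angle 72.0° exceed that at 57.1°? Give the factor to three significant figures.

1.76

X(72.0°)/X(57.1°) = sec 72.0° / sec 57.1° = cos 57.1° / cos 72.0° = 0.5432/0.3090 = 1.7577.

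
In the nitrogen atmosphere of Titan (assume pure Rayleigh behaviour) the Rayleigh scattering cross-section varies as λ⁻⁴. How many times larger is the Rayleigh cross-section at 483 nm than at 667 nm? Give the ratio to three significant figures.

3.64

Rayleigh scattering ∝ λ⁻⁴, so the ratio of coefficients is the inverse fourth power of the wavelength ratio.
σ(483)/σ(667) = (667/483)⁴ = (1.3810)⁴ = 3.637.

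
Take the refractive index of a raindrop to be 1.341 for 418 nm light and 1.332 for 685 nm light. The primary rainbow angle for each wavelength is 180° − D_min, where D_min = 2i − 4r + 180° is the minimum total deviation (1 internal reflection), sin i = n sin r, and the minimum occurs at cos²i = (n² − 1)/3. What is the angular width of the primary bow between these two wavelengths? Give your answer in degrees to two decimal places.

1.29°

At 418 nm (n = 1.341): cos²i = 0.26609 → i = 58.946°, r = 39.705°, D_min = 139.071°, rainbow angle = 40.929°.
At 685 nm (n = 1.332): cos²i = 0.25807 → i = 59.469°, r = 40.290°, D_min = 137.776°, rainbow angle = 42.224°.
Angular width = |40.929° − 42.224°| = 1.295°.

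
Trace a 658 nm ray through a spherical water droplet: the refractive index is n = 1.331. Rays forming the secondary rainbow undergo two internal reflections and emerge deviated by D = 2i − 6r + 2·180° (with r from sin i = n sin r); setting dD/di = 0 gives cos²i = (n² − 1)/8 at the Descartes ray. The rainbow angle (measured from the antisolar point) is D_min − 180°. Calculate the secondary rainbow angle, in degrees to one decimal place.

50.4°

cos²i = (1.77156 − 1)/8 = 0.09645; i = arccos(0.31056) = 71.907°.
sin r = sin 71.907°/1.331 = 0.71417; r = 45.575°.
D_min = 2·71.907° − 6·45.575° + 360° = 230.365°.
Rainbow angle = D_min − 180° = 50.365°.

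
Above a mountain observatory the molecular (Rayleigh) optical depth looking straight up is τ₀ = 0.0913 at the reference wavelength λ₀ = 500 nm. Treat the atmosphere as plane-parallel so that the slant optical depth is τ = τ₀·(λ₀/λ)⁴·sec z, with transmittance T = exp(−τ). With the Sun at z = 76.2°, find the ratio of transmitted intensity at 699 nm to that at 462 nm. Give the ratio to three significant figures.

Airmass: sec 76.2° = 4.1923.
τ(699 nm) = 0.0913 × (500/699)⁴ × 4.1923 = 0.0913 × 0.2618 × 4.1923 = 0.1002.
τ(462 nm) = 0.0913 × (500/462)⁴ × 4.1923 = 0.0913 × 1.3719 × 4.1923 = 0.5251.
T(699)/T(462) = exp(τ_B − τ_A) = exp(0.4249) = 1.5294.

1.53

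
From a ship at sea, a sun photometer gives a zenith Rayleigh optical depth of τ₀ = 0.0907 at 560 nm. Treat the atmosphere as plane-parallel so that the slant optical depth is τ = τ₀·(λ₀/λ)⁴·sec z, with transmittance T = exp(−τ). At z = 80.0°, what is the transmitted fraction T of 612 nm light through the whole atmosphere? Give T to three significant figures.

0.693

sec 80.0° = 5.7588.
τ = 0.0907 × (560/612)⁴ × 5.7588 = 0.0907 × 0.7010 × 5.7588 = 0.3662.
T = exp(−0.3662) = 0.6934.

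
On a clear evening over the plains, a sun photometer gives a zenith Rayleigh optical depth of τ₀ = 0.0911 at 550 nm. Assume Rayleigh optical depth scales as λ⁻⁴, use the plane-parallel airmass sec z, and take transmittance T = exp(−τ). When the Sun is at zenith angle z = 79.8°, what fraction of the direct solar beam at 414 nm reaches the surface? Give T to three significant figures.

0.201

sec 79.8° = 5.6470.
τ = 0.0911 × (550/414)⁴ × 5.6470 = 0.0911 × 3.1149 × 5.6470 = 1.6025.
T = exp(−1.6025) = 0.2014.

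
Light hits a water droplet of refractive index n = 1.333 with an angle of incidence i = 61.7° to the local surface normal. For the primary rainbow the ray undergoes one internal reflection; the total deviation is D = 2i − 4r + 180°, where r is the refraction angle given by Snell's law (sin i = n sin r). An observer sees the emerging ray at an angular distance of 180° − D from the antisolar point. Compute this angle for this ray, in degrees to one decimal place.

sin r = sin 61.7° / 1.333 = 0.8805/1.333 = 0.6605; r = 41.34°.
D = 2·61.7° − 4·41.34° + 180° = 123.40° − 165.36° + 180° = 138.04°.
Angle from antisolar point = 180° − D = 41.96°.

42.0°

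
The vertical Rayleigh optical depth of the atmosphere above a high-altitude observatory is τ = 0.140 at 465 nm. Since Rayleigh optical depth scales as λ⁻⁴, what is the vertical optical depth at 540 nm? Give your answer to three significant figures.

0.0770

τ(540 nm) = τ(465 nm) × (465/540)⁴ = 0.140 × (0.8611)⁴ = 0.140 × 0.5498 = 0.0770.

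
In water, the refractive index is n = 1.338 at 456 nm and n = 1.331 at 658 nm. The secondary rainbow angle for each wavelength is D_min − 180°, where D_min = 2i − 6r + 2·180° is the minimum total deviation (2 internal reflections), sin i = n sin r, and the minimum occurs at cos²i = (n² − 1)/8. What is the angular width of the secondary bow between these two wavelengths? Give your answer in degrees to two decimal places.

1.83°

At 456 nm (n = 1.338): cos²i = 0.09878 → i = 71.682°, r = 45.195°, D_min = 232.193°, rainbow angle = 52.193°.
At 658 nm (n = 1.331): cos²i = 0.09645 → i = 71.907°, r = 45.575°, D_min = 230.365°, rainbow angle = 50.365°.
Angular width = |52.193° − 50.365°| = 1.828°.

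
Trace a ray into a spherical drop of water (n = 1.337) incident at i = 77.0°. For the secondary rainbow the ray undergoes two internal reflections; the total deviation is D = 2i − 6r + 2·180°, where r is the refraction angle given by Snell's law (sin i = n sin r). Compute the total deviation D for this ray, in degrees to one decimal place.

233.3°

sin r = sin 77.0° / 1.337 = 0.9744/1.337 = 0.7288; r = 46.78°.
D = 2·77.0° − 6·46.78° + 2·180° = 154.00° − 280.70° + 360° = 233.30°.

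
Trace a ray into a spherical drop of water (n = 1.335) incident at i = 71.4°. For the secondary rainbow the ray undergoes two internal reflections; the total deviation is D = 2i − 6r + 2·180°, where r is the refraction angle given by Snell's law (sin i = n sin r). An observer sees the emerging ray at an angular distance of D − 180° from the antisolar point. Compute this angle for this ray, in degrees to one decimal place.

51.4°

sin r = sin 71.4° / 1.335 = 0.9478/1.335 = 0.7099; r = 45.23°.
D = 2·71.4° − 6·45.23° + 2·180° = 142.80° − 271.38° + 360° = 231.42°.
Angle from antisolar point = D − 180° = 51.42°.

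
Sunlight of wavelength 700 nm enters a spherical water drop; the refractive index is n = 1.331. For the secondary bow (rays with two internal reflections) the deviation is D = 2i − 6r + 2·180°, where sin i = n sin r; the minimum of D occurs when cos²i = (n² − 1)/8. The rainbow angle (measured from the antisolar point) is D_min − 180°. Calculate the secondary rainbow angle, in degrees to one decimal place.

50.4°

cos²i = (1.77156 − 1)/8 = 0.09645; i = arccos(0.31056) = 71.907°.
sin r = sin 71.907°/1.331 = 0.71417; r = 45.575°.
D_min = 2·71.907° − 6·45.575° + 360° = 230.365°.
Rainbow angle = D_min − 180° = 50.365°.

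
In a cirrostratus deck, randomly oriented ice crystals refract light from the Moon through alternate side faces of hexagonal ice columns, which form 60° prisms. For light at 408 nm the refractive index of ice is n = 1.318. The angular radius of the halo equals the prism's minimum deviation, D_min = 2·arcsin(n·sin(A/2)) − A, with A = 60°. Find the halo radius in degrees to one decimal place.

n·sin(A/2) = 1.318 × sin 30° = 1.318 × 0.5000 = 0.6590.
D_min = 2·arcsin(0.6590) − 60° = 2 × 41.224° − 60° = 22.447°.

22.4°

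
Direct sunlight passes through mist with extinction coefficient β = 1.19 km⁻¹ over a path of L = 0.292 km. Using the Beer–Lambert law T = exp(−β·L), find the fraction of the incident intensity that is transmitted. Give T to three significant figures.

0.706

τ = β·L = 1.19 × 0.292 = 0.3475.
T = exp(−0.3475) = 0.7065.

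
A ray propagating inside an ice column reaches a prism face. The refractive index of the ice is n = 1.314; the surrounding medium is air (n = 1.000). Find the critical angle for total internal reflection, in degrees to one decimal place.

sin θ_c = n_air / n = 1.000 / 1.314 = 0.7610.
θ_c = arcsin(0.7610) = 49.56°.

49.6°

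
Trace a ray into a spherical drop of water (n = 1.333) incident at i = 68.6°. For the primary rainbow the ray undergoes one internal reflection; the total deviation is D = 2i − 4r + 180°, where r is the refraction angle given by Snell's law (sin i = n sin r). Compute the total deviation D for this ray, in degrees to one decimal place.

sin r = sin 68.6° / 1.333 = 0.9311/1.333 = 0.6985; r = 44.30°.
D = 2·68.6° − 4·44.30° + 180° = 137.20° − 177.22° + 180° = 139.98°.

140.0°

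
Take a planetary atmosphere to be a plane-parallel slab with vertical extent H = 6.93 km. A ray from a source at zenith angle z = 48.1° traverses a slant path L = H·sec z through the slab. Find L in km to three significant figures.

sec z = 1/cos 48.1° = 1.4974.
L = 6.93 × 1.4974 = 10.377 km.

10.4 km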